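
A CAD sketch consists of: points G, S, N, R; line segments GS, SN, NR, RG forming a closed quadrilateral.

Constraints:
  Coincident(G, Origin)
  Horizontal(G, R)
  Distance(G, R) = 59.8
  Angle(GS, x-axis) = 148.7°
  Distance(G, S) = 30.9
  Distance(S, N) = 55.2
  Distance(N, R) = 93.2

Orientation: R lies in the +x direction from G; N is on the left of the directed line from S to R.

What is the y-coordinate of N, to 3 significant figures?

67.0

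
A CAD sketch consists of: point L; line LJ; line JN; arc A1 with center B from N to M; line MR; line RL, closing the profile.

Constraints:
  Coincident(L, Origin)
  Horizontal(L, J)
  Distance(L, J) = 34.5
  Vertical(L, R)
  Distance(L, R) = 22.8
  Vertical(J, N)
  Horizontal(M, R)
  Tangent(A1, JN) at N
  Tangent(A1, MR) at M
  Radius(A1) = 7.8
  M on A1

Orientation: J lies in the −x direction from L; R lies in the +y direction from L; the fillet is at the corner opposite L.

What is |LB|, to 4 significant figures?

30.62

L is at the origin; LJ is horizontal with |LJ| = 34.5 and J on the −x side, so J = (-34.50, 0.000). LR is vertical with |LR| = 22.8 and R on the +y side, so R = (0.000, 22.80). The virtual corner opposite L is at (-34.50, 22.80). Since A1 is tangent to JN there, BN ⟂ JN and tangency of A1 to MR means the radius BM is perpendicular to MR, with radius 7.8, so the center B sits 7.8 in from both sides at B = (-26.70, 15.00). Then |LB| = |B − L| = 30.62.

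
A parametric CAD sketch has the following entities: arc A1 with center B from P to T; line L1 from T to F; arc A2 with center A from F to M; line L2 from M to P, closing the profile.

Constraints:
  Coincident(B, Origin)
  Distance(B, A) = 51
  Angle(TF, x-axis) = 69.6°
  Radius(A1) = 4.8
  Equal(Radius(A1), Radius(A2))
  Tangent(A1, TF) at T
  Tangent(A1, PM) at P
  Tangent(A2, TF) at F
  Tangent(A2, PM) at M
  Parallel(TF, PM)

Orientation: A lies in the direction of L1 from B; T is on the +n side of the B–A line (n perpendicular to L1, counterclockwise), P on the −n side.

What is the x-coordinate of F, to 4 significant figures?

13.28

Tangency of A1 to both parallel lines with radius 4.8 puts T and P at B ± 4.8·n: T = (-4.499, 1.673), P = (4.499, -1.673). Equal radii place F and M the same way about A: F = A + 4.8·n = (13.28, 49.47), M = A − 4.8·n = (22.28, 46.13). So F.x = 13.28.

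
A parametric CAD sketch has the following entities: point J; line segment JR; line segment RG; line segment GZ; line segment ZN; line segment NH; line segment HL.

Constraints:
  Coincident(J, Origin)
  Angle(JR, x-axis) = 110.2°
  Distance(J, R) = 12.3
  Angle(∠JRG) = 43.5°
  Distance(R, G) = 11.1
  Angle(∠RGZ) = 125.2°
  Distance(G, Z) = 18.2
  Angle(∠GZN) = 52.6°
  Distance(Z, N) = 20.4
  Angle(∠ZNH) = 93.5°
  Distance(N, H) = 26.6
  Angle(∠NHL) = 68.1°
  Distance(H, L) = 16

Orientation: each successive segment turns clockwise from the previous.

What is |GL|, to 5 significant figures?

8.2054

J is at the origin; JR runs at 110.2° with length 12.3, so R = (-4.2472, 11.543). ∠JRG = 43.5° gives RG at -26.300° from the x-axis; with |RG| = 11.1, G = (5.7038, 6.6254). ∠RGZ = 125.2° gives GZ at -81.100° from the x-axis; with |GZ| = 18.2, Z = (8.5196, -11.355). ∠GZN = 52.6° gives ZN at 151.50° from the x-axis; with |ZN| = 20.4, N = (-9.4083, -1.6215). ∠ZNH = 93.5° gives NH at 65.000° from the x-axis; with |NH| = 26.6, H = (1.8333, 22.486). ∠NHL = 68.1° gives HL at -46.900° from the x-axis; with |HL| = 16.0, L = (12.766, 10.804). Then |GL| = |L − G| = 8.2054.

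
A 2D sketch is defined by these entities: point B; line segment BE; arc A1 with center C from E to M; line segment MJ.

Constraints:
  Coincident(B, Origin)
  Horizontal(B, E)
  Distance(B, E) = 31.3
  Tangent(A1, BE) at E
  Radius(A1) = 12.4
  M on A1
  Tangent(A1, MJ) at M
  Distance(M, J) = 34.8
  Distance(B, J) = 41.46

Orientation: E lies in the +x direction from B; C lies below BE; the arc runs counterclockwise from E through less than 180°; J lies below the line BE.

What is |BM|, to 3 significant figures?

21.3

Checks: |CM| = 12.40 ✓; ∠(CM, MJ) = 90.00° ✓; |MJ| = 34.80 ✓; |BJ| = 41.46 ✓.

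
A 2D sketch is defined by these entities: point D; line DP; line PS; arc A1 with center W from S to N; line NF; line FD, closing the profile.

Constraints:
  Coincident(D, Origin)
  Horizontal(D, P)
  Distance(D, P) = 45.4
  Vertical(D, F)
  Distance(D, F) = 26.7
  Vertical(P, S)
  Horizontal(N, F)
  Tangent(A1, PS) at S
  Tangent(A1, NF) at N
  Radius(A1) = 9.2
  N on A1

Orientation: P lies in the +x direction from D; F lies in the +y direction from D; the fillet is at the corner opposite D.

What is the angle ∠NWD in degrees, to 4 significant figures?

115.8°

The virtual corner opposite D is at (45.40, 26.70). Tangency of A1 to PS means the radius WS is perpendicular to PS and tangency of A1 to NF means the radius WN is perpendicular to NF, with radius 9.2, so the center W sits 9.2 in from both sides at W = (36.20, 17.50). That places the tangent points at S = (45.40, 17.50) on PS and N = (36.20, 26.70) on NF. Then cos ∠NWD = WN·WD / (|WN||WD|), giving 115.8°.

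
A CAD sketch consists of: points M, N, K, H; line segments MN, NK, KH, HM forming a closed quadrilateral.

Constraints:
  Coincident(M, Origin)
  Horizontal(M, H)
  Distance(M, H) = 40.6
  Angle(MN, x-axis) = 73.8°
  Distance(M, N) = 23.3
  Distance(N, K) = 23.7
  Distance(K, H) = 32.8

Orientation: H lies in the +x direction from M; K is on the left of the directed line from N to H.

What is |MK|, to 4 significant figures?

41.96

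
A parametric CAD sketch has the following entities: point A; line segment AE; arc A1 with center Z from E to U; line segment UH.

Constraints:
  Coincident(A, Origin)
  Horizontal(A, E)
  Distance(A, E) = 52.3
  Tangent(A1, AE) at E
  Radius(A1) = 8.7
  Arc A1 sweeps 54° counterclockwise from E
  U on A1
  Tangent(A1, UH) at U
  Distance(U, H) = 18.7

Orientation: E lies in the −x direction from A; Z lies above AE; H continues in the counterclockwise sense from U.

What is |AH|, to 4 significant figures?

39.05

On A1, E sits at bearing -90° from Z; a 54° counterclockwise sweep puts U at bearing -36°, so U = Z + 8.7·(cos -36°, sin -36°) = (-45.26, 3.586). A1 meets UH tangentially, so ZU is at right angles to UH, so UH runs along (−sin -36°, cos -36°); with |UH| = 18.7, H = (-34.27, 18.71). Then |AH| = |H − A| = 39.05.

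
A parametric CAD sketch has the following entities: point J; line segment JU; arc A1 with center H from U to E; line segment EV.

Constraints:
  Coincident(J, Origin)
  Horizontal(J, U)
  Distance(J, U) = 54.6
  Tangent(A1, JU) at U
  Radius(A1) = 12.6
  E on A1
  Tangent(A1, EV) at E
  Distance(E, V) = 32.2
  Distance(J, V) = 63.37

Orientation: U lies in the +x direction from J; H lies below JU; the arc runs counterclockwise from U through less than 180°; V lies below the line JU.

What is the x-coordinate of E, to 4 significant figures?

42.03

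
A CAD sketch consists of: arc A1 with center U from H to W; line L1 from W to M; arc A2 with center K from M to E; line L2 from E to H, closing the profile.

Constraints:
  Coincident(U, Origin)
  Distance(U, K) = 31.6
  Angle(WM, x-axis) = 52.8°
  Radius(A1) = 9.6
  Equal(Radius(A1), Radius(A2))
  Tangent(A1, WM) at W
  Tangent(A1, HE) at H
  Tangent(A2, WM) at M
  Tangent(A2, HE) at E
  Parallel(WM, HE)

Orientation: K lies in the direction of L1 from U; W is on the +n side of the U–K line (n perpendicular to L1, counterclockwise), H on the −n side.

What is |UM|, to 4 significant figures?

33.03

The slot axis is L1's direction at 52.8°, so u = (cos 52.8°, sin 52.8°) = (0.6046, 0.7965) and n = (−sin 52.8°, cos 52.8°) = (-0.7965, 0.6046). U is at the origin and K lies 31.6 along u from U, so K = 31.6·u = (19.11, 25.17). Tangency of A1 to both parallel lines with radius 9.6 puts W and H at U ± 9.6·n: W = (-7.647, 5.804), H = (7.647, -5.804). Equal radii place M and E the same way about K: M = K + 9.6·n = (11.46, 30.97), E = K − 9.6·n = (26.75, 19.37). Then |UM| = |M − U| = 33.03.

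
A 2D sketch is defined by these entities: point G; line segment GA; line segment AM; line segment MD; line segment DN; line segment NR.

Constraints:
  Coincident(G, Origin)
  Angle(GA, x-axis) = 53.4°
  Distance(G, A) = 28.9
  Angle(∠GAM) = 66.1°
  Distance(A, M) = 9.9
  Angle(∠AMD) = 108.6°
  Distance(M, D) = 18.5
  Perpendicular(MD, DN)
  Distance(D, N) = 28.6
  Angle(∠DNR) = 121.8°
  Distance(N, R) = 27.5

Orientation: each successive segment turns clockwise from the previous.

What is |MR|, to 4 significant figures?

43.37

MD is perpendicular to DN, so DN runs at 138.1°; with |DN| = 28.6, N = (-11.54, 19.92). ∠DNR = 121.8° gives NR at 79.90° from the x-axis; with |NR| = 27.5, R = (-6.714, 46.99). Then |MR| = |R − M| = 43.37.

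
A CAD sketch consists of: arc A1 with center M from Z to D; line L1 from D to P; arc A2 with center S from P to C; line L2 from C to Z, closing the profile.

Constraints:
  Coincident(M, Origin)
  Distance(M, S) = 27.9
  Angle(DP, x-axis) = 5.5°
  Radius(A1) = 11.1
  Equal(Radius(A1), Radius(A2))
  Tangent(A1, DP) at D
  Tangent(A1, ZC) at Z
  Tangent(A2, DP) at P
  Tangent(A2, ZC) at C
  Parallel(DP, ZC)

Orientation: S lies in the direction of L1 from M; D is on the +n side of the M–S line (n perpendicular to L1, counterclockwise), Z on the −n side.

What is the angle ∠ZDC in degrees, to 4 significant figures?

51.49°

The slot axis is L1's direction at 5.5°, so u = (cos 5.5°, sin 5.5°) = (0.9954, 0.09585) and n = (−sin 5.5°, cos 5.5°) = (-0.09585, 0.9954). M is at the origin and S lies 27.9 along u from M, so S = 27.9·u = (27.77, 2.674). Tangency of A1 to both parallel lines with radius 11.1 puts D and Z at M ± 11.1·n: D = (-1.064, 11.05), Z = (1.064, -11.05). Equal radii place P and C the same way about S: P = S + 11.1·n = (26.71, 13.72), C = S − 11.1·n = (28.84, -8.375). Then cos ∠ZDC = DZ·DC / (|DZ||DC|), giving 51.49°.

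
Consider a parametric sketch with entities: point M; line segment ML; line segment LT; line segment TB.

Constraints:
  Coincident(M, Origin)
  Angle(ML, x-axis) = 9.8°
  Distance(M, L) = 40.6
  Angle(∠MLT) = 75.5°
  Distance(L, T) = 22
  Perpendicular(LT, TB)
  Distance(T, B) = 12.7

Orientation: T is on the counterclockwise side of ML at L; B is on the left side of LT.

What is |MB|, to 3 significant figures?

29.1

M is at the origin; ML runs at 9.8° with length 40.6, so L = 40.6·(cos 9.8°, sin 9.8°) = (40.0, 6.91). ∠MLT = 75.5°, so LT runs at 9.8° + (180° − 75.5°) = 114° from the x-axis; with |LT| = 22.0, T = L + 22.0·(cos 114°, sin 114°) = (31.0, 27.0). The perpendicularity gives TB at right angles to LT; with |TB| = 12.7 on the left of LT, B = T + 12.7·(-0.911, -0.412) = (19.4, 21.7). Then |MB| = |B − M| = 29.1.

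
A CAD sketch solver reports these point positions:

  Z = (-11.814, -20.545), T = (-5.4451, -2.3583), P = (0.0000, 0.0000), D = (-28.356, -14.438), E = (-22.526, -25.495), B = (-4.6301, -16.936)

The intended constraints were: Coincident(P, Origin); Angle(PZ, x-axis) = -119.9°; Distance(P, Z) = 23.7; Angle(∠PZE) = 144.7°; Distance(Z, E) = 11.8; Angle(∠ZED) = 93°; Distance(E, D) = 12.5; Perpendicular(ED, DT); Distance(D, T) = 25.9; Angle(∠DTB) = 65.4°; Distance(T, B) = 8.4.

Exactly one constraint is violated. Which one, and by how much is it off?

Distance(T, B) = 8.4 — off by 6.20.

P = (0.00, 0.00) ✓; PZ at -119.9° ✓; |PZ| = 23.70 ✓; ∠PZE = 144.7° ✓; |ZE| = 11.80 ✓; ∠ZED = 93.00° ✓; |ED| = 12.50 ✓; ∠(ED, DT) = 90.00° ✓; |DT| = 25.90 ✓; ∠DTB = 65.40° ✓; |TB| = 14.60 ✗.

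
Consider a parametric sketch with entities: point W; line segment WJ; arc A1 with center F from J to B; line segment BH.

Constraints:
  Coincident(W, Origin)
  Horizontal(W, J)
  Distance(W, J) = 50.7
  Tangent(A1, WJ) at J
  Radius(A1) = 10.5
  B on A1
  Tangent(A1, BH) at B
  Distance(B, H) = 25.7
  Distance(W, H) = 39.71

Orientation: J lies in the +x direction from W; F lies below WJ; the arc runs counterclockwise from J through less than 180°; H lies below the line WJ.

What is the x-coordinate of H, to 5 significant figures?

28.705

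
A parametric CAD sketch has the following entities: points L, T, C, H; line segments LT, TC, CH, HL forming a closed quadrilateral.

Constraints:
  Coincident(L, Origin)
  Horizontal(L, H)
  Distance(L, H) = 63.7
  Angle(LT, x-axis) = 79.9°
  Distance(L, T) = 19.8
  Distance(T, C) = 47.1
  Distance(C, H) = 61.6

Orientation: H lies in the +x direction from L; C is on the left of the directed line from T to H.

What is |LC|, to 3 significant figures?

64.8

Checks: L = (0.00, 0.00) ✓; |TC| = 47.10 ✓; |CH| = 61.60 ✓.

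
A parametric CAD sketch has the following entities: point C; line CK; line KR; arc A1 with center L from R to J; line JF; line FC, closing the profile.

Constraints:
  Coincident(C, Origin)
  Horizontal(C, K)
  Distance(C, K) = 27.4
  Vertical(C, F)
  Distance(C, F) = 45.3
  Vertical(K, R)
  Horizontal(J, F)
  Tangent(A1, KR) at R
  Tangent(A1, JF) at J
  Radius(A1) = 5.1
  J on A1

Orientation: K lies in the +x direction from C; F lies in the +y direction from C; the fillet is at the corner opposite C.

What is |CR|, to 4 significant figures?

48.65

C is at the origin; CK is horizontal with |CK| = 27.4 and K on the +x side, so K = (27.40, 0.000). C and F share the same x with |CF| = 45.3 and F on the +y side, so F = (0.000, 45.30). The virtual corner opposite C is at (27.40, 45.30). Since A1 is tangent to KR there, LR ⟂ KR and tangency of A1 to JF means the radius LJ is perpendicular to JF, with radius 5.1, so the center L sits 5.1 in from both sides at L = (22.30, 40.20). That places the tangent points at R = (27.40, 40.20) on KR and J = (22.30, 45.30) on JF. Then |CR| = |R − C| = 48.65.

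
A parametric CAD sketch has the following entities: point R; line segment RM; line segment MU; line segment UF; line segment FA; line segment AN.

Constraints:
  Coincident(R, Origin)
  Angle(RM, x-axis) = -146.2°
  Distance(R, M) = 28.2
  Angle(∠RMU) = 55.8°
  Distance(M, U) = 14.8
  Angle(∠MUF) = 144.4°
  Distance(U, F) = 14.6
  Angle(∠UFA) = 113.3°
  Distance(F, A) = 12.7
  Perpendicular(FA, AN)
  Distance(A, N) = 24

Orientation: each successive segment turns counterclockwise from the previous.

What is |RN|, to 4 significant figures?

17.08

R is at the origin; RM runs at -146.2° with length 28.2, so M = (-23.43, -15.69). ∠RMU = 55.8° gives MU at -22.00° from the x-axis; with |MU| = 14.8, U = (-9.711, -21.23). ∠MUF = 144.4° gives UF at 13.60° from the x-axis; with |UF| = 14.6, F = (4.479, -17.80). ∠UFA = 113.3° gives FA at 80.30° from the x-axis; with |FA| = 12.7, A = (6.619, -5.280). The perpendicularity gives AN at right angles to FA, so AN runs at 170.3°; with |AN| = 24.0, N = (-17.04, -1.236). Then |RN| = |N − R| = 17.08.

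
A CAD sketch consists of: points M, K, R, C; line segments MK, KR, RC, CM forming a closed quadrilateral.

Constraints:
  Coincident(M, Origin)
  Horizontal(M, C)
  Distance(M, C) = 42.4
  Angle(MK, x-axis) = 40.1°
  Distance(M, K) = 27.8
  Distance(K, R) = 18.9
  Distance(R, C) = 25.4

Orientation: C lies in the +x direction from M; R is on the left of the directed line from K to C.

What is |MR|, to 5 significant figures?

46.169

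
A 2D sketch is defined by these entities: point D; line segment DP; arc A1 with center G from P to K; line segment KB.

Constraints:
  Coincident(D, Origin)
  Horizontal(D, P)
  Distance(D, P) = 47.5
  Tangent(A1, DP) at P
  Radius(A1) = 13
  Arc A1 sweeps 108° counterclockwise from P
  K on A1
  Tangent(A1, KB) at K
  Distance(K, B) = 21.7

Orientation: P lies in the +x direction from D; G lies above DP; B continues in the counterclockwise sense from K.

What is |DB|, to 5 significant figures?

65.144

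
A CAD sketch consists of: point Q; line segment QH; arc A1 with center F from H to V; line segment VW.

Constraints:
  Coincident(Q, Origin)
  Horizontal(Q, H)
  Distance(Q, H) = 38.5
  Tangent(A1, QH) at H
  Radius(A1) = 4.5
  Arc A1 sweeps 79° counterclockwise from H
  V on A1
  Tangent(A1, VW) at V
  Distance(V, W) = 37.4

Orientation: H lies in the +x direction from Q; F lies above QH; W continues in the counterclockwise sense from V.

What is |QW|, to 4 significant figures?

64.29

Q is at the origin; Q and H share the same y with |QH| = 38.5 and H on the +x side, so H = (38.50, 0.000). Tangency of A1 to QH means the radius FH is perpendicular to QH, so F = H + (0, 4.5) = (38.50, 4.500). On A1, H sits at bearing -90° from F; a 79° counterclockwise sweep puts V at bearing -11°, so V = F + 4.5·(cos -11°, sin -11°) = (42.92, 3.641). A1 meets VW tangentially, so FV is at right angles to VW, so VW runs along (−sin -11°, cos -11°); with |VW| = 37.4, W = (50.05, 40.35). Then |QW| = |W − Q| = 64.29.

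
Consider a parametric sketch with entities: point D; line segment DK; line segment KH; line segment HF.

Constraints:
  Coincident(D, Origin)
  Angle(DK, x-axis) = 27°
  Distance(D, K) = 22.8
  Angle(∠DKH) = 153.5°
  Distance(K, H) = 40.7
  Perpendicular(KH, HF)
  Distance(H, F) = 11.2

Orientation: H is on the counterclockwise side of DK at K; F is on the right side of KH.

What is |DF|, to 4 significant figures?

64.73

∠DKH = 153.5°, so KH runs at 27.0° + (180° − 153.5°) = 53.50° from the x-axis; with |KH| = 40.7, H = K + 40.7·(cos 53.50°, sin 53.50°) = (44.52, 43.07). The perpendicularity gives HF at right angles to KH; with |HF| = 11.2 on the right of KH, F = H + 11.2·(0.8039, -0.5948) = (53.53, 36.41). Then |DF| = |F − D| = 64.73.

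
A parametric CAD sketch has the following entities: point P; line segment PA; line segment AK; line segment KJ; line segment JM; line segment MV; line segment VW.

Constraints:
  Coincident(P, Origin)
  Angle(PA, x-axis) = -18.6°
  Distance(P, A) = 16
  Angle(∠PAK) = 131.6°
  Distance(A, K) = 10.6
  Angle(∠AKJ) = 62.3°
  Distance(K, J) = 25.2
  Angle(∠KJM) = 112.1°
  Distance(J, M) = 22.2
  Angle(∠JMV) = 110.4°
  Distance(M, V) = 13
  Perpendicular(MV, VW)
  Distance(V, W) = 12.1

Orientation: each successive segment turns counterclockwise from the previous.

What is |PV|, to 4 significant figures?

16.50

∠KJM = 112.1° gives JM at -144.6° from the x-axis; with |JM| = 22.2, M = (-14.99, 0.8445). ∠JMV = 110.4° gives MV at -75.00° from the x-axis; with |MV| = 13.0, V = (-11.62, -11.71). Then |PV| = |V − P| = 16.50.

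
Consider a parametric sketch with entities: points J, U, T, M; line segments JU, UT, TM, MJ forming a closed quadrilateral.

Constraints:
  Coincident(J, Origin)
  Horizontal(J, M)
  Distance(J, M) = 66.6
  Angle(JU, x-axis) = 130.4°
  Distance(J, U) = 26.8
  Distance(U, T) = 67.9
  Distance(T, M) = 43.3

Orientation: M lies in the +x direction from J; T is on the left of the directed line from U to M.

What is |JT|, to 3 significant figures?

61.8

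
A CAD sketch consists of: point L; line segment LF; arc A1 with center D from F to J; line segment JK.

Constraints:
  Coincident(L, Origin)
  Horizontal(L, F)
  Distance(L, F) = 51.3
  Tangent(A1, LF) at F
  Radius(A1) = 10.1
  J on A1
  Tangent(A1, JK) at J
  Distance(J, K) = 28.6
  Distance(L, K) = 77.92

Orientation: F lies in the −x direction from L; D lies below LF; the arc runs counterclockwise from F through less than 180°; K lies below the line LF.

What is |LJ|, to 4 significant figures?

61.22

Checks: |DJ| = 10.10 ✓; ∠(DJ, JK) = 90.00° ✓; |JK| = 28.60 ✓; |LK| = 77.92 ✓.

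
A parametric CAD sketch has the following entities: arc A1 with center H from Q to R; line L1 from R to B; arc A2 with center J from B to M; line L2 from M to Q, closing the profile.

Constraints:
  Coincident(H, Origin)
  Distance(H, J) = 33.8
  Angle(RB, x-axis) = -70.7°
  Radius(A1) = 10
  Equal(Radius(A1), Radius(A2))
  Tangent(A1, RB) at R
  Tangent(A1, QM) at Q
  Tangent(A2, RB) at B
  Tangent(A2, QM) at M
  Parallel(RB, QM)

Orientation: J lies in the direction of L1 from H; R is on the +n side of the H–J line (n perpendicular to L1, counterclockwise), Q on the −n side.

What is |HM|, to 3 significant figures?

35.2

Tangency of A1 to both parallel lines with radius 10.0 puts R and Q at H ± 10.0·n: R = (9.44, 3.31), Q = (-9.44, -3.31). Equal radii place B and M the same way about J: B = J + 10.0·n = (20.6, -28.6), M = J − 10.0·n = (1.73, -35.2). Then |HM| = |M − H| = 35.2.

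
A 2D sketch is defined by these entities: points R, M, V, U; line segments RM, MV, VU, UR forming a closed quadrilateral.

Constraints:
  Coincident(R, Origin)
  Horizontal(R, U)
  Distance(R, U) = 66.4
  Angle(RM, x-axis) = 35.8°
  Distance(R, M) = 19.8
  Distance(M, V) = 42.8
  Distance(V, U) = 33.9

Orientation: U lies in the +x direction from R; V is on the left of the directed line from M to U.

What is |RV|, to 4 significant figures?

62.47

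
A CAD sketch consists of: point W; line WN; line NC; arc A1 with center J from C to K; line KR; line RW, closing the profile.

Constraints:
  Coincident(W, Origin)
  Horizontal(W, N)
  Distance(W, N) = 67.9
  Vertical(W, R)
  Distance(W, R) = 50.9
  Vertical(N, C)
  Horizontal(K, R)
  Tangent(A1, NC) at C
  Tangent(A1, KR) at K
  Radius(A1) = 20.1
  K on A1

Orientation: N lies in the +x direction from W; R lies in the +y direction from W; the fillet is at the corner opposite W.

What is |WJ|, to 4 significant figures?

56.86

W is at the origin; W and N share the same y with |WN| = 67.9 and N on the +x side, so N = (67.90, 0.000). WR is vertical with |WR| = 50.9 and R on the +y side, so R = (0.000, 50.90). The virtual corner opposite W is at (67.90, 50.90). A1 meets NC tangentially, so JC is at right angles to NC and tangency of A1 to KR means the radius JK is perpendicular to KR, with radius 20.1, so the center J sits 20.1 in from both sides at J = (47.80, 30.80). Then |WJ| = |J − W| = 56.86.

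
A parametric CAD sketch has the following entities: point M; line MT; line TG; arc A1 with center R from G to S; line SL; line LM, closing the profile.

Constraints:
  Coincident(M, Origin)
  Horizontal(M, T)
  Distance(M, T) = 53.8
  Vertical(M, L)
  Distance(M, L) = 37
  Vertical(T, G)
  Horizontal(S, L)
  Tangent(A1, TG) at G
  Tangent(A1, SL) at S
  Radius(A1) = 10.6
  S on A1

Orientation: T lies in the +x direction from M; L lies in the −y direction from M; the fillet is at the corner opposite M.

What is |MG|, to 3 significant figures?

59.9

M is at the origin; M and T share the same y with |MT| = 53.8 and T on the +x side, so T = (53.8, 0.00). M and L share the same x with |ML| = 37.0 and L on the −y side, so L = (0.00, -37.0). The virtual corner opposite M is at (53.8, -37.0). Tangency of A1 to TG means the radius RG is perpendicular to TG and since A1 is tangent to SL there, RS ⟂ SL, with radius 10.6, so the center R sits 10.6 in from both sides at R = (43.2, -26.4). That places the tangent points at G = (53.8, -26.4) on TG and S = (43.2, -37.0) on SL. Then |MG| = |G − M| = 59.9.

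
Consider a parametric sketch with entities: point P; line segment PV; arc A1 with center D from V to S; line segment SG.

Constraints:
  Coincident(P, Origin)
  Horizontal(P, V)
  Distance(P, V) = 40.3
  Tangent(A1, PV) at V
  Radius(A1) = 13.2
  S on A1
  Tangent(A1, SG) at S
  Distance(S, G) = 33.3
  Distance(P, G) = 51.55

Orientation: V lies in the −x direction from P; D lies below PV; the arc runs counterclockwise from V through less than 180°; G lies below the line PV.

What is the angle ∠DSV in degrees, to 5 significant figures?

21.109°

Checks: |DS| = 13.20 ✓; ∠(DS, SG) = 90.00° ✓; |SG| = 33.30 ✓; |PG| = 51.55 ✓.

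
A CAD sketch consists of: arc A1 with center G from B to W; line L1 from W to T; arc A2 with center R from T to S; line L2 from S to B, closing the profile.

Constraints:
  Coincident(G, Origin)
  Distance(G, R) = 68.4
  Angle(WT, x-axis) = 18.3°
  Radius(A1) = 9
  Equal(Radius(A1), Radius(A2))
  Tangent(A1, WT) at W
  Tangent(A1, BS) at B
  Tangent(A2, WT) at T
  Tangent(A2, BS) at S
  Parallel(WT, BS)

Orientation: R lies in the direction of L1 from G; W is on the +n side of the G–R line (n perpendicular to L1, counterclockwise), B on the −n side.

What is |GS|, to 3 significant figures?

69.0

Tangency of A1 to both parallel lines with radius 9.0 puts W and B at G ± 9.0·n: W = (-2.83, 8.54), B = (2.83, -8.54). Equal radii place T and S the same way about R: T = R + 9.0·n = (62.1, 30.0), S = R − 9.0·n = (67.8, 12.9). Then |GS| = |S − G| = 69.0.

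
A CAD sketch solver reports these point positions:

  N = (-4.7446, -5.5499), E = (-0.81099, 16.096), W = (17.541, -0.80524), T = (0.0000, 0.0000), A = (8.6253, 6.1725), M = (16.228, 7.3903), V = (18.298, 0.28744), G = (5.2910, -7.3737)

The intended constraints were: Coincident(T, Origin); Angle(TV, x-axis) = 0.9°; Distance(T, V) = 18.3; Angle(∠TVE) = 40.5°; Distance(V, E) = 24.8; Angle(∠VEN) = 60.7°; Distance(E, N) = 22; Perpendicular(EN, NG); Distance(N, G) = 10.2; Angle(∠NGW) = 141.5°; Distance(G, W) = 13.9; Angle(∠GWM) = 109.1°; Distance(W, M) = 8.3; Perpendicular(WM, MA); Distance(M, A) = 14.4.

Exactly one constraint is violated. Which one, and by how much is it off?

Distance(M, A) = 14.4 — off by 6.70.

T = (0.00, 0.00) ✓; TV at 0.9000° ✓; |TV| = 18.30 ✓; ∠TVE = 40.50° ✓; |VE| = 24.80 ✓; ∠VEN = 60.70° ✓; |EN| = 22.00 ✓; ∠(EN, NG) = 90.00° ✓; |NG| = 10.20 ✓; ∠NGW = 141.5° ✓; |GW| = 13.90 ✓; ∠GWM = 109.1° ✓; |WM| = 8.300 ✓; ∠(WM, MA) = 90.00° ✓; |MA| = 7.700 ✗.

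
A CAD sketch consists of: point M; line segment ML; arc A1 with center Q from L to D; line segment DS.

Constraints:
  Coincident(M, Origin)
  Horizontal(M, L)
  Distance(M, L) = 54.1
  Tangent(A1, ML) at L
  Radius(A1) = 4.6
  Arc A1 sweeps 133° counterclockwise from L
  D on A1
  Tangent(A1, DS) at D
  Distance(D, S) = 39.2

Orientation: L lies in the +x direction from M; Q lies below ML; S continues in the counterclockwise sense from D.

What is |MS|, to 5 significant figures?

85.598

M is at the origin; M and L share the same y with |ML| = 54.1 and L on the +x side, so L = (54.100, 0.0000). The tangent condition forces QL to be normal to ML, so Q = L + (0, -4.6) = (54.100, -4.6000). On A1, L sits at bearing 90° from Q; a 133° counterclockwise sweep puts D at bearing 223°, so D = Q + 4.6·(cos 223°, sin 223°) = (50.736, -7.7372). A1 meets DS tangentially, so QD is at right angles to DS, so DS runs along (−sin 223°, cos 223°); with |DS| = 39.2, S = (77.470, -36.406). Then |MS| = |S − M| = 85.598.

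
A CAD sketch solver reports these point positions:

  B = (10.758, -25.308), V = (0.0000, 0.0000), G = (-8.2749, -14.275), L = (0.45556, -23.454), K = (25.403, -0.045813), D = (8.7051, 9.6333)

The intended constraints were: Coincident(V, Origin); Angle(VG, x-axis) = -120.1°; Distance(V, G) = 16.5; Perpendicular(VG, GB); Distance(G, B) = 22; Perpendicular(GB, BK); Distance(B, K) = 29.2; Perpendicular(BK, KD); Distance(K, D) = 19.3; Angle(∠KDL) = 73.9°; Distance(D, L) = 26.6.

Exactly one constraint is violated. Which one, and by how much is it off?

Distance(D, L) = 26.6 — off by 7.50.

V = (0.00, 0.00) ✓; VG at -120.1° ✓; |VG| = 16.50 ✓; ∠(VG, GB) = 90.00° ✓; |GB| = 22.00 ✓; ∠(GB, BK) = 90.00° ✓; |BK| = 29.20 ✓; ∠(BK, KD) = 90.00° ✓; |KD| = 19.30 ✓; ∠KDL = 73.90° ✓; |DL| = 34.10 ✗.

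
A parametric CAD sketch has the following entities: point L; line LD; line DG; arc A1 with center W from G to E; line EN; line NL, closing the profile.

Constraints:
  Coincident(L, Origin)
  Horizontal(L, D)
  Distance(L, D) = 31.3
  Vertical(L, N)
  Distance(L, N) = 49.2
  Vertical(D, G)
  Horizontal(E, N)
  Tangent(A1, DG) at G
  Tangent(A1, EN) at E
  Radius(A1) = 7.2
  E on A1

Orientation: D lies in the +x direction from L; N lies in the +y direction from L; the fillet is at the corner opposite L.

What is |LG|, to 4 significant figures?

52.38

The virtual corner opposite L is at (31.30, 49.20). Since A1 is tangent to DG there, WG ⟂ DG and A1 meets EN tangentially, so WE is at right angles to EN, with radius 7.2, so the center W sits 7.2 in from both sides at W = (24.10, 42.00). That places the tangent points at G = (31.30, 42.00) on DG and E = (24.10, 49.20) on EN. Then |LG| = |G − L| = 52.38.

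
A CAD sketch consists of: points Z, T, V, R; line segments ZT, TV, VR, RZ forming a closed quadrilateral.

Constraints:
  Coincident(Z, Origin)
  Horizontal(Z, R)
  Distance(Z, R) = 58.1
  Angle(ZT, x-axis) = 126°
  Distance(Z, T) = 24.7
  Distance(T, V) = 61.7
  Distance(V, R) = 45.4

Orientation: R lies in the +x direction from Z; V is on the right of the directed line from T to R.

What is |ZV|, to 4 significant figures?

37.02

Z is at the origin; ZR is horizontal with |ZR| = 58.1 and R in +x, so R = (58.1, 0). ZT runs at 126.0° with |ZT| = 24.7, so T = (-14.52, 19.98). V is determined by |TV| = 61.7 and |VR| = 45.4 together: it lies at the intersection of circle(T, 61.7) and circle(R, 45.4). With |TR| = 75.32, the foot of the radical line on TR is 49.25 from T and the perpendicular offset is √(61.7² − 49.25²) = 37.17. Taking the right-of-TR solution: V = (23.10, -28.92).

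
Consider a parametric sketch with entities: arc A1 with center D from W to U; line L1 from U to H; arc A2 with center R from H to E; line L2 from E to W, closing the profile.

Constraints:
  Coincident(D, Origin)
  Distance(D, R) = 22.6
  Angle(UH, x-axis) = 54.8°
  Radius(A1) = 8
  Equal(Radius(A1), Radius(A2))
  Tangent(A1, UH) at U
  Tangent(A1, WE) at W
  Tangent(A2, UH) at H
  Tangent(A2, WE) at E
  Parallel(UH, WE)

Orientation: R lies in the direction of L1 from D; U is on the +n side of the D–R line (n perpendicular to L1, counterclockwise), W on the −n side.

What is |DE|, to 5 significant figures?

23.974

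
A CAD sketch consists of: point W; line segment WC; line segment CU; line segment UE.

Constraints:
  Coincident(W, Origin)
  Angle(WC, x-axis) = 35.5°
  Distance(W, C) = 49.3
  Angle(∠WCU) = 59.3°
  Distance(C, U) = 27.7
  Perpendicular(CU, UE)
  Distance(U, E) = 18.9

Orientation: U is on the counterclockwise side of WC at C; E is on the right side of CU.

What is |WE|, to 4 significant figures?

61.34

W is at the origin; WC runs at 35.5° with length 49.3, so C = 49.3·(cos 35.5°, sin 35.5°) = (40.14, 28.63). ∠WCU = 59.3°, so CU runs at 35.5° + (180° − 59.3°) = 156.2° from the x-axis; with |CU| = 27.7, U = C + 27.7·(cos 156.2°, sin 156.2°) = (14.79, 39.81). The perpendicularity gives UE at right angles to CU; with |UE| = 18.9 on the right of CU, E = U + 18.9·(0.4035, 0.9150) = (22.42, 57.10). Then |WE| = |E − W| = 61.34.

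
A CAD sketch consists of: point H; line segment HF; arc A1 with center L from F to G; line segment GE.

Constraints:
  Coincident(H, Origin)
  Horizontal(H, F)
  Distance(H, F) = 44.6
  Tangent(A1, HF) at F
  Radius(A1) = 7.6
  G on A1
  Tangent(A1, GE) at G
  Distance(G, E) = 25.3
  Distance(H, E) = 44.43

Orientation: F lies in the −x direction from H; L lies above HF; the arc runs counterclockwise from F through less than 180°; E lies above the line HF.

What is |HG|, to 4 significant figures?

37.65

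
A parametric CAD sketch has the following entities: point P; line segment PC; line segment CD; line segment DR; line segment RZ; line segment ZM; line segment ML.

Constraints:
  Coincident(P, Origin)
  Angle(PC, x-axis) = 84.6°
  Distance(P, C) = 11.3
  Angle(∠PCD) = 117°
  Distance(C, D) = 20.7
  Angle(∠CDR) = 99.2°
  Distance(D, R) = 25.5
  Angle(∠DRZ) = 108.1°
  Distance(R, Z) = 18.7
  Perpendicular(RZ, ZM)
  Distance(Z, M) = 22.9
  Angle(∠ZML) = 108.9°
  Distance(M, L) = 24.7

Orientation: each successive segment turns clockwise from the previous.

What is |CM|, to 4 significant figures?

13.60

P is at the origin; PC runs at 84.6° with length 11.3, so C = (1.063, 11.25). ∠PCD = 117.0° gives CD at 21.60° from the x-axis; with |CD| = 20.7, D = (20.31, 18.87). ∠CDR = 99.2° gives DR at -59.20° from the x-axis; with |DR| = 25.5, R = (33.37, -3.033). ∠DRZ = 108.1° gives RZ at -131.1° from the x-axis; with |RZ| = 18.7, Z = (21.07, -17.13). RZ is perpendicular to ZM, so ZM runs at 138.9°; with |ZM| = 22.9, M = (3.817, -2.071). Then |CM| = |M − C| = 13.60.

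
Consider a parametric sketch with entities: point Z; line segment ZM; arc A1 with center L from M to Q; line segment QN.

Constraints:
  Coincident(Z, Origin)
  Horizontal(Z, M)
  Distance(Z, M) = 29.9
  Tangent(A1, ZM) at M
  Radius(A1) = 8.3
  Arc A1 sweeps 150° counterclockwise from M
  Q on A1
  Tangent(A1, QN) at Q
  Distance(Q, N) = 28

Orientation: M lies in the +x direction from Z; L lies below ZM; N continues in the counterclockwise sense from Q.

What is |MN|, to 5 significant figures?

35.686

On A1, M sits at bearing 90° from L; a 150° counterclockwise sweep puts Q at bearing 240°, so Q = L + 8.3·(cos 240°, sin 240°) = (25.750, -15.488). Tangency of A1 to QN means the radius LQ is perpendicular to QN, so QN runs along (−sin 240°, cos 240°); with |QN| = 28.0, N = (49.999, -29.488). Then |MN| = |N − M| = 35.686.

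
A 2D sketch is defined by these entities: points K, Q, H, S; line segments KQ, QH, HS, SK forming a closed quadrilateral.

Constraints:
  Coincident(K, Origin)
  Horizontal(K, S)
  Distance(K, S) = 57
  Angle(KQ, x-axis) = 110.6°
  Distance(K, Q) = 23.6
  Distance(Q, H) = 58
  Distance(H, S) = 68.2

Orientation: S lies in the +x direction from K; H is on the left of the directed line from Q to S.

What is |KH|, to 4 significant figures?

71.27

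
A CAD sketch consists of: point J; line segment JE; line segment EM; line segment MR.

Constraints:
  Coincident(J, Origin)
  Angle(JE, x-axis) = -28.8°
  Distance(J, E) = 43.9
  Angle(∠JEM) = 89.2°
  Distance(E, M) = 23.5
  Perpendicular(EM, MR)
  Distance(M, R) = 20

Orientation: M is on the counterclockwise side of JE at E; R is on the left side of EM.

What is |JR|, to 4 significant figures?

33.09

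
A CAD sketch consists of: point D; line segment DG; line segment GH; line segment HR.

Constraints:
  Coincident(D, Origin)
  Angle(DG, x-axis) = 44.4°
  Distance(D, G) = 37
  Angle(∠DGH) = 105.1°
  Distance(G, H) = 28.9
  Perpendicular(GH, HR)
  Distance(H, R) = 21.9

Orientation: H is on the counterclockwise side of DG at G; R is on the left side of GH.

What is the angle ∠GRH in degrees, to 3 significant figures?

52.8°

D is at the origin; DG runs at 44.4° with length 37.0, so G = 37.0·(cos 44.4°, sin 44.4°) = (26.4, 25.9). ∠DGH = 105.1°, so GH runs at 44.4° + (180° − 105.1°) = 119° from the x-axis; with |GH| = 28.9, H = G + 28.9·(cos 119°, sin 119°) = (12.3, 51.1). The perpendicularity gives HR at right angles to GH; with |HR| = 21.9 on the left of GH, R = H + 21.9·(-0.872, -0.489) = (-6.81, 40.4). Then cos ∠GRH = RG·RH / (|RG||RH|), giving 52.8°.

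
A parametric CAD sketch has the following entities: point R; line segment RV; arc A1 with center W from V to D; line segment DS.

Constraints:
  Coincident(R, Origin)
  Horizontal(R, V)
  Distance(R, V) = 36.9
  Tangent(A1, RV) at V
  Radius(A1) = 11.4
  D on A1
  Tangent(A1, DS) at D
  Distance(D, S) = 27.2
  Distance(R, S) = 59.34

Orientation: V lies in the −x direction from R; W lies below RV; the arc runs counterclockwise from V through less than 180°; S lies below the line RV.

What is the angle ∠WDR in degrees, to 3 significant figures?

6.08°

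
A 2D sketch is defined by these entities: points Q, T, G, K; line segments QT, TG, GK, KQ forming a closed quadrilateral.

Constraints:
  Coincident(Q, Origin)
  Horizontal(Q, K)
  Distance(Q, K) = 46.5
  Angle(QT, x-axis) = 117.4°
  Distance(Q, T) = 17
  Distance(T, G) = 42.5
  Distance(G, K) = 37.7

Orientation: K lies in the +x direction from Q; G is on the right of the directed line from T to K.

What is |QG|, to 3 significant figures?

25.6

Checks: |TG| = 42.50 ✓; |GK| = 37.70 ✓.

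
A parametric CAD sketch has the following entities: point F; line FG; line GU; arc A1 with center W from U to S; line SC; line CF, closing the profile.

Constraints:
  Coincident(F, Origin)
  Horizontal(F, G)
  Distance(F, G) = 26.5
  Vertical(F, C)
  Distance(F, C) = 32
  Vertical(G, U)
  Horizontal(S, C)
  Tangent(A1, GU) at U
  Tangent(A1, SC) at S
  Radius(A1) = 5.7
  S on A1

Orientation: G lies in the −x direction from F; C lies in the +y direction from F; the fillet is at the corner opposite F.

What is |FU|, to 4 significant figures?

37.34

The virtual corner opposite F is at (-26.50, 32.00). The tangent condition forces WU to be normal to GU and since A1 is tangent to SC there, WS ⟂ SC, with radius 5.7, so the center W sits 5.7 in from both sides at W = (-20.80, 26.30). That places the tangent points at U = (-26.50, 26.30) on GU and S = (-20.80, 32.00) on SC. Then |FU| = |U − F| = 37.34.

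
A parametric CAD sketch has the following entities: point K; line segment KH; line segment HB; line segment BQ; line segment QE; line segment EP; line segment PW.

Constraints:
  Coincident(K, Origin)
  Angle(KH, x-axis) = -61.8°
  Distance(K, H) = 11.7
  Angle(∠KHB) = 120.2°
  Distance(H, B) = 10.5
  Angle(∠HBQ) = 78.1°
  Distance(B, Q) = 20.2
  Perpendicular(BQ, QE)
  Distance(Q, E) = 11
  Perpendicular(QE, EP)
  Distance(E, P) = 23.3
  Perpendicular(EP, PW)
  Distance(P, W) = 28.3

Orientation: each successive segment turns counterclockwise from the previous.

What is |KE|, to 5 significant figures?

7.5278

K is at the origin; KH runs at -61.8° with length 11.7, so H = (5.5288, -10.311). ∠KHB = 120.2° gives HB at -2.0000° from the x-axis; with |HB| = 10.5, B = (16.022, -10.678). ∠HBQ = 78.1° gives BQ at 99.900° from the x-axis; with |BQ| = 20.2, Q = (12.549, 9.2215). The perpendicularity gives QE at right angles to BQ, so QE runs at -170.10°; with |QE| = 11.0, E = (1.7133, 7.3303). Then |KE| = |E − K| = 7.5278.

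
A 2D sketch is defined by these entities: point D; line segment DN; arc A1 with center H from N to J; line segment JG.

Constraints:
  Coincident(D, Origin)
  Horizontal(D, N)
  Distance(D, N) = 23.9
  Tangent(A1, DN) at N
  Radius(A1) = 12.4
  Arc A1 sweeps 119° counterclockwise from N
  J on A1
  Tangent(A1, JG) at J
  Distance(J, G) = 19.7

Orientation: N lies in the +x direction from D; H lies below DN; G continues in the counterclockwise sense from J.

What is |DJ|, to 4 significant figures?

22.57

A1 meets DN tangentially, so HN is at right angles to DN, so H = N + (0, -12.4) = (23.90, -12.40). On A1, N sits at bearing 90° from H; a 119° counterclockwise sweep puts J at bearing 209°, so J = H + 12.4·(cos 209°, sin 209°) = (13.05, -18.41). Then |DJ| = |J − D| = 22.57.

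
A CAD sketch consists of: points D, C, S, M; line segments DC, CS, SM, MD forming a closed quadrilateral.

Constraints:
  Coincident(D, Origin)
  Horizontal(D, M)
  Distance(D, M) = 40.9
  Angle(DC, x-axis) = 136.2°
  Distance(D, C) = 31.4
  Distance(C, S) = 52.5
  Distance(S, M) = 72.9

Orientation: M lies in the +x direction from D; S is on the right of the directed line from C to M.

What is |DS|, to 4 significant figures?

39.73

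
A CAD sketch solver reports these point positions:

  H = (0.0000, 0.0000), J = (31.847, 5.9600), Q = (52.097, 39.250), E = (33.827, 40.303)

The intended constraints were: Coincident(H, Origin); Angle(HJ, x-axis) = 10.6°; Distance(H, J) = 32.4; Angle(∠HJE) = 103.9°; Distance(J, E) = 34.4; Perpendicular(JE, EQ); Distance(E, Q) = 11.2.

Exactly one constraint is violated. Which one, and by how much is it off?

Distance(E, Q) = 11.2 — off by 7.10.

H = (0.00, 0.00) ✓; HJ at 10.60° ✓; |HJ| = 32.40 ✓; ∠HJE = 103.9° ✓; |JE| = 34.40 ✓; ∠(JE, EQ) = 90.00° ✓; |EQ| = 18.30 ✗.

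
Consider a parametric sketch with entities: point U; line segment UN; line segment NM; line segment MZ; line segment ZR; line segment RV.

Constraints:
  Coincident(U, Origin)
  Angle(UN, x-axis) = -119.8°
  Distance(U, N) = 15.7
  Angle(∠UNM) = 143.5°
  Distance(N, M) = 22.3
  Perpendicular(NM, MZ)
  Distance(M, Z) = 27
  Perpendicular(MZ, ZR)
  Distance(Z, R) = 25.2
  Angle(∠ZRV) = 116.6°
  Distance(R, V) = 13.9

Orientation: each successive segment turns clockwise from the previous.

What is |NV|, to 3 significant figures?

17.2

The perpendicularity gives ZR at right angles to MZ, so ZR runs at 23.7°; with |ZR| = 25.2, R = (-16.0, 12.3). ∠ZRV = 116.6° gives RV at -39.7° from the x-axis; with |RV| = 13.9, V = (-5.31, 3.39). Then |NV| = |V − N| = 17.2.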